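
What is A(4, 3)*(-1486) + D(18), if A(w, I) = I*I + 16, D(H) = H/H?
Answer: -37149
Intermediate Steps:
D(H) = 1
A(w, I) = 16 + I² (A(w, I) = I² + 16 = 16 + I²)
A(4, 3)*(-1486) + D(18) = (16 + 3²)*(-1486) + 1 = (16 + 9)*(-1486) + 1 = 25*(-1486) + 1 = -37150 + 1 = -37149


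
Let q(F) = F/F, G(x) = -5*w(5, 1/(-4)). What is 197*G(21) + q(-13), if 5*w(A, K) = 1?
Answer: -196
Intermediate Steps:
w(A, K) = 1/5 (w(A, K) = (1/5)*1 = 1/5)
G(x) = -1 (G(x) = -5*1/5 = -1)
q(F) = 1
197*G(21) + q(-13) = 197*(-1) + 1 = -197 + 1 = -196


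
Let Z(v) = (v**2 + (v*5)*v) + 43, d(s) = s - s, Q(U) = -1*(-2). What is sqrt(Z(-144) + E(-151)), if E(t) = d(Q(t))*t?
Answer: sqrt(124459) ≈ 352.79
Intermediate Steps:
Q(U) = 2
d(s) = 0
Z(v) = 43 + 6*v**2 (Z(v) = (v**2 + (5*v)*v) + 43 = (v**2 + 5*v**2) + 43 = 6*v**2 + 43 = 43 + 6*v**2)
E(t) = 0 (E(t) = 0*t = 0)
sqrt(Z(-144) + E(-151)) = sqrt((43 + 6*(-144)**2) + 0) = sqrt((43 + 6*20736) + 0) = sqrt((43 + 124416) + 0) = sqrt(124459 + 0) = sqrt(124459)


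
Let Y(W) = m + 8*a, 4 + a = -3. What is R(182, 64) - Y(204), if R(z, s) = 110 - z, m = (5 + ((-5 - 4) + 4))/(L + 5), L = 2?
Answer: -16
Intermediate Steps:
a = -7 (a = -4 - 3 = -7)
m = 0 (m = (5 + ((-5 - 4) + 4))/(2 + 5) = (5 + (-9 + 4))/7 = (5 - 5)*(1/7) = 0*(1/7) = 0)
Y(W) = -56 (Y(W) = 0 + 8*(-7) = 0 - 56 = -56)
R(182, 64) - Y(204) = (110 - 1*182) - 1*(-56) = (110 - 182) + 56 = -72 + 56 = -16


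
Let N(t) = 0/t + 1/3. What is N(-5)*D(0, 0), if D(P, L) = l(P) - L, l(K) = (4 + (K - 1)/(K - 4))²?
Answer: 289/48 ≈ 6.0208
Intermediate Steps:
N(t) = ⅓ (N(t) = 0 + 1*(⅓) = 0 + ⅓ = ⅓)
l(K) = (4 + (-1 + K)/(-4 + K))²
D(P, L) = -L + (-17 + 5*P)²/(-4 + P)² (D(P, L) = (-17 + 5*P)²/(-4 + P)² - L = -L + (-17 + 5*P)²/(-4 + P)²)
N(-5)*D(0, 0) = (-1*0 + (-17 + 5*0)²/(-4 + 0)²)/3 = (0 + (-17 + 0)²/(-4)²)/3 = (0 + (-17)²*(1/16))/3 = (0 + 289*(1/16))/3 = (0 + 289/16)/3 = (⅓)*(289/16) = 289/48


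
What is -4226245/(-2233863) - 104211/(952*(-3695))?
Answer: 15099201558893/7857925843320 ≈ 1.9215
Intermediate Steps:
-4226245/(-2233863) - 104211/(952*(-3695)) = -4226245*(-1/2233863) - 104211/(-3517640) = 4226245/2233863 - 104211*(-1/3517640) = 4226245/2233863 + 104211/3517640 = 15099201558893/7857925843320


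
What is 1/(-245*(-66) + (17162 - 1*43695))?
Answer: -1/10363 ≈ -9.6497e-5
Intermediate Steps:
1/(-245*(-66) + (17162 - 1*43695)) = 1/(16170 + (17162 - 43695)) = 1/(16170 - 26533) = 1/(-10363) = -1/10363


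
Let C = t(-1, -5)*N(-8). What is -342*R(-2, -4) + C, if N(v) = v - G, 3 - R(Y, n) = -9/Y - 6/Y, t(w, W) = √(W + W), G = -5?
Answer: 1539 - 3*I*√10 ≈ 1539.0 - 9.4868*I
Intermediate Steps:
t(w, W) = √2*√W (t(w, W) = √(2*W) = √2*√W)
R(Y, n) = 3 + 15/Y (R(Y, n) = 3 - (-9/Y - 6/Y) = 3 - (-15)/Y = 3 + 15/Y)
N(v) = 5 + v (N(v) = v - 1*(-5) = v + 5 = 5 + v)
C = -3*I*√10 (C = (√2*√(-5))*(5 - 8) = (√2*(I*√5))*(-3) = (I*√10)*(-3) = -3*I*√10 ≈ -9.4868*I)
-342*R(-2, -4) + C = -342*(3 + 15/(-2)) - 3*I*√10 = -342*(3 + 15*(-½)) - 3*I*√10 = -342*(3 - 15/2) - 3*I*√10 = -342*(-9/2) - 3*I*√10 = 1539 - 3*I*√10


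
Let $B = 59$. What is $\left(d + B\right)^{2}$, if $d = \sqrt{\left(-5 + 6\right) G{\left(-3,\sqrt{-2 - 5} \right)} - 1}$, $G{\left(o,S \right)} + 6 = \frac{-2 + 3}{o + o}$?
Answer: $\frac{\left(354 + i \sqrt{258}\right)^{2}}{36} \approx 3473.8 + 315.89 i$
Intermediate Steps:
$G{\left(o,S \right)} = -6 + \frac{1}{2 o}$ ($G{\left(o,S \right)} = -6 + \frac{-2 + 3}{o + o} = -6 + 1 \frac{1}{2 o} = -6 + \frac{1}{2 o}$)
$d = \frac{i \sqrt{258}}{6}$ ($d = \sqrt{\left(-5 + 6\right) \left(-6 + \frac{1}{2 \left(-3\right)}\right) - 1} = \sqrt{1 \left(-6 + \frac{1}{2} \left(- \frac{1}{3}\right)\right) - 1} = \sqrt{1 \left(-6 - \frac{1}{6}\right) - 1} = \sqrt{1 \left(- \frac{37}{6}\right) - 1} = \sqrt{- \frac{37}{6} - 1} = \sqrt{- \frac{43}{6}} = \frac{i \sqrt{258}}{6} \approx 2.6771 i$)
$\left(d + B\right)^{2} = \left(\frac{i \sqrt{258}}{6} + 59\right)^{2} = \left(59 + \frac{i \sqrt{258}}{6}\right)^{2}$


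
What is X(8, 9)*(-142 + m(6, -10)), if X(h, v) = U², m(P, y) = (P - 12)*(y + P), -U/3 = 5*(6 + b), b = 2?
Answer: -1699200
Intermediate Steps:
U = -120 (U = -15*(6 + 2) = -15*8 = -3*40 = -120)
m(P, y) = (-12 + P)*(P + y)
X(h, v) = 14400 (X(h, v) = (-120)² = 14400)
X(8, 9)*(-142 + m(6, -10)) = 14400*(-142 + (6² - 12*6 - 12*(-10) + 6*(-10))) = 14400*(-142 + (36 - 72 + 120 - 60)) = 14400*(-142 + 24) = 14400*(-118) = -1699200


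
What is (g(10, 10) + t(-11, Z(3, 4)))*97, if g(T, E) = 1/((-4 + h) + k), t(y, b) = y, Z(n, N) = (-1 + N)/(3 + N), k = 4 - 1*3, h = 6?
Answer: -3104/3 ≈ -1034.7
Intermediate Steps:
k = 1 (k = 4 - 3 = 1)
Z(n, N) = (-1 + N)/(3 + N)
g(T, E) = ⅓ (g(T, E) = 1/((-4 + 6) + 1) = 1/(2 + 1) = 1/3 = ⅓)
(g(10, 10) + t(-11, Z(3, 4)))*97 = (⅓ - 11)*97 = -32/3*97 = -3104/3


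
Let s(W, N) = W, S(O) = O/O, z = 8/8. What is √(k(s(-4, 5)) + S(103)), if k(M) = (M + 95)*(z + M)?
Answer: 4*I*√17 ≈ 16.492*I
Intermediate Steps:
z = 1 (z = 8*(⅛) = 1)
S(O) = 1
k(M) = (1 + M)*(95 + M) (k(M) = (M + 95)*(1 + M) = (95 + M)*(1 + M) = (1 + M)*(95 + M))
√(k(s(-4, 5)) + S(103)) = √((95 + (-4)² + 96*(-4)) + 1) = √((95 + 16 - 384) + 1) = √(-273 + 1) = √(-272) = 4*I*√17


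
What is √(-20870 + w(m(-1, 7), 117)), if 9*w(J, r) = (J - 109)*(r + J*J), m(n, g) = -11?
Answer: I*√216390/3 ≈ 155.06*I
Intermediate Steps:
w(J, r) = (-109 + J)*(r + J²)/9 (w(J, r) = ((J - 109)*(r + J*J))/9 = ((-109 + J)*(r + J²))/9 = (-109 + J)*(r + J²)/9)
√(-20870 + w(m(-1, 7), 117)) = √(-20870 + (-109/9*117 - 109/9*(-11)² + (⅑)*(-11)³ + (⅑)*(-11)*117)) = √(-20870 + (-1417 - 109/9*121 + (⅑)*(-1331) - 143)) = √(-20870 + (-1417 - 13189/9 - 1331/9 - 143)) = √(-20870 - 9520/3) = √(-72130/3) = I*√216390/3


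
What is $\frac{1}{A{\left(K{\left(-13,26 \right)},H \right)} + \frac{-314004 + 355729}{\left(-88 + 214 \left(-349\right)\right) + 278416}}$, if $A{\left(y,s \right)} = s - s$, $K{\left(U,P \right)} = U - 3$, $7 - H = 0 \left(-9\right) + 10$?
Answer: $\frac{203642}{41725} \approx 4.8806$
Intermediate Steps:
$H = -3$ ($H = 7 - \left(0 \left(-9\right) + 10\right) = 7 - \left(0 + 10\right) = 7 - 10 = -3$)
$K{\left(U,P \right)} = -3 + U$
$A{\left(y,s \right)} = 0$
$\frac{1}{A{\left(K{\left(-13,26 \right)},H \right)} + \frac{-314004 + 355729}{\left(-88 + 214 \left(-349\right)\right) + 278416}} = \frac{1}{0 + \frac{-314004 + 355729}{\left(-88 + 214 \left(-349\right)\right) + 278416}} = \frac{1}{0 + \frac{41725}{\left(-88 - 74686\right) + 278416}} = \frac{1}{0 + \frac{41725}{-74774 + 278416}} = \frac{1}{0 + \frac{41725}{203642}} = \frac{1}{\frac{41725}{203642}} = \frac{203642}{41725}$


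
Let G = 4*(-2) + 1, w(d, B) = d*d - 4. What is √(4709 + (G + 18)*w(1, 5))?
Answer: 2*√1169 ≈ 68.381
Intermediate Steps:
w(d, B) = -4 + d² (w(d, B) = d² - 4 = -4 + d²)
G = -7 (G = -8 + 1 = -7)
√(4709 + (G + 18)*w(1, 5)) = √(4709 + (-7 + 18)*(-4 + 1²)) = √(4709 + 11*(-4 + 1)) = √(4709 + 11*(-3)) = √(4709 - 33) = √4676 = 2*√1169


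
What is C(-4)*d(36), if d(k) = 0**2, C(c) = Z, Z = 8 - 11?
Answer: 0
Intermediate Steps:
Z = -3
C(c) = -3
d(k) = 0
C(-4)*d(36) = -3*0 = 0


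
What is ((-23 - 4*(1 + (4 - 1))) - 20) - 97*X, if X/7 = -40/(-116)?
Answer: -8501/29 ≈ -293.14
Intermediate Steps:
X = 70/29 (X = 7*(-40/(-116)) = 7*(-40*(-1/116)) = 7*(10/29) = 70/29 ≈ 2.4138)
((-23 - 4*(1 + (4 - 1))) - 20) - 97*X = ((-23 - 4*(1 + (4 - 1))) - 20) - 97*70/29 = ((-23 - 4*(1 + 3)) - 20) - 6790/29 = ((-23 - 4*4) - 20) - 6790/29 = ((-23 - 16) - 20) - 6790/29 = (-39 - 20) - 6790/29 = -59 - 6790/29 = -8501/29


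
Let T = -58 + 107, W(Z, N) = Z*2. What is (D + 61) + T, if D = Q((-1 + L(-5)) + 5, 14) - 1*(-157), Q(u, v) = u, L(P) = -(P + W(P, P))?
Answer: 286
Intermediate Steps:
W(Z, N) = 2*Z
L(P) = -3*P (L(P) = -(P + 2*P) = -3*P)
T = 49
D = 176 (D = ((-1 - 3*(-5)) + 5) - 1*(-157) = ((-1 + 15) + 5) + 157 = (14 + 5) + 157 = 19 + 157 = 176)
(D + 61) + T = (176 + 61) + 49 = 237 + 49 = 286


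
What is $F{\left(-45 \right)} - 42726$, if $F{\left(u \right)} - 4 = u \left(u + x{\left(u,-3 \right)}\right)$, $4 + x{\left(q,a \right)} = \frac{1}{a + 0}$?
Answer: $-40502$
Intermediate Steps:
$x{\left(q,a \right)} = -4 + \frac{1}{a}$ ($x{\left(q,a \right)} = -4 + \frac{1}{a + 0} = -4 + \frac{1}{a}$)
$F{\left(u \right)} = 4 + u \left(- \frac{13}{3} + u\right)$ ($F{\left(u \right)} = 4 + u \left(u - \left(4 - \frac{1}{-3}\right)\right) = 4 + u \left(u - \frac{13}{3}\right) = 4 + u \left(- \frac{13}{3} + u\right)$)
$F{\left(-45 \right)} - 42726 = \left(4 + \left(-45\right)^{2} - -195\right) - 42726 = \left(4 + 2025 + 195\right) - 42726 = 2224 - 42726 = -40502$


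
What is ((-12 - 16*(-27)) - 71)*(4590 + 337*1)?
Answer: 1719523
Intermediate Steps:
((-12 - 16*(-27)) - 71)*(4590 + 337*1) = ((-12 + 432) - 71)*(4590 + 337) = (420 - 71)*4927 = 349*4927 = 1719523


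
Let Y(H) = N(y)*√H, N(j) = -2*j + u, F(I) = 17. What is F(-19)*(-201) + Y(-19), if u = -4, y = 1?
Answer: -3417 - 6*I*√19 ≈ -3417.0 - 26.153*I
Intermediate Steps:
N(j) = -4 - 2*j (N(j) = -2*j - 4 = -4 - 2*j)
Y(H) = -6*√H (Y(H) = (-4 - 2*1)*√H = (-4 - 2)*√H = -6*√H)
F(-19)*(-201) + Y(-19) = 17*(-201) - 6*I*√19 = -3417 - 6*I*√19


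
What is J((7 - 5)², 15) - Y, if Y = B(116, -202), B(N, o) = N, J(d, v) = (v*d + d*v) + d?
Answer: 8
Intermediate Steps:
J(d, v) = d + 2*d*v (J(d, v) = (d*v + d*v) + d = 2*d*v + d = d + 2*d*v)
Y = 116
J((7 - 5)², 15) - Y = (7 - 5)²*(1 + 2*15) - 1*116 = 2²*(1 + 30) - 116 = 4*31 - 116 = 124 - 116 = 8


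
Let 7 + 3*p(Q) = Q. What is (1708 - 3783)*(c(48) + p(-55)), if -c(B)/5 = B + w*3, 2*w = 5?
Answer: 3712175/6 ≈ 6.1870e+5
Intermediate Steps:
w = 5/2 (w = (½)*5 = 5/2 ≈ 2.5000)
c(B) = -75/2 - 5*B (c(B) = -5*(B + (5/2)*3) = -5*(B + 15/2) = -5*(15/2 + B) = -75/2 - 5*B)
p(Q) = -7/3 + Q/3
(1708 - 3783)*(c(48) + p(-55)) = (1708 - 3783)*((-75/2 - 5*48) + (-7/3 + (⅓)*(-55))) = -2075*((-75/2 - 240) + (-7/3 - 55/3)) = -2075*(-555/2 - 62/3) = -2075*(-1789/6) = 3712175/6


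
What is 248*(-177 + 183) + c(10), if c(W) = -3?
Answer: 1485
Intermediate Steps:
248*(-177 + 183) + c(10) = 248*(-177 + 183) - 3 = 248*6 - 3 = 1488 - 3 = 1485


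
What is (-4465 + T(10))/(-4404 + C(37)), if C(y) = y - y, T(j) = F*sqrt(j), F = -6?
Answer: 4465/4404 + sqrt(10)/734 ≈ 1.0182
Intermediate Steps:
T(j) = -6*sqrt(j)
C(y) = 0
(-4465 + T(10))/(-4404 + C(37)) = (-4465 - 6*sqrt(10))/(-4404 + 0) = (-4465 - 6*sqrt(10))/(-4404) = (-4465 - 6*sqrt(10))*(-1/4404) = 4465/4404 + sqrt(10)/734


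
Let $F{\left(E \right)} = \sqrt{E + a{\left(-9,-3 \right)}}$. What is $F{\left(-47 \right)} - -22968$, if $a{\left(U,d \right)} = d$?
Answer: $22968 + 5 i \sqrt{2} \approx 22968.0 + 7.0711 i$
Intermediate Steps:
$F{\left(E \right)} = \sqrt{-3 + E}$ ($F{\left(E \right)} = \sqrt{E - 3} = \sqrt{-3 + E}$)
$F{\left(-47 \right)} - -22968 = \sqrt{-3 - 47} - -22968 = \sqrt{-50} + 22968 = 5 i \sqrt{2} + 22968 = 22968 + 5 i \sqrt{2}$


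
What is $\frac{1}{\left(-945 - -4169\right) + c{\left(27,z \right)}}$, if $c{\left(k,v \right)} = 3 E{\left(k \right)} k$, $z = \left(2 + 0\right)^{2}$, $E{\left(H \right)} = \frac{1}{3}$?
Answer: $\frac{1}{3251} \approx 0.0003076$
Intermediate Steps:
$E{\left(H \right)} = \frac{1}{3}$
$z = 4$ ($z = 2^{2} = 4$)
$c{\left(k,v \right)} = k$ ($c{\left(k,v \right)} = 3 \cdot \frac{1}{3} k = 1 k = k$)
$\frac{1}{\left(-945 - -4169\right) + c{\left(27,z \right)}} = \frac{1}{\left(-945 - -4169\right) + 27} = \frac{1}{\left(-945 + 4169\right) + 27} = \frac{1}{3224 + 27} = \frac{1}{3251}$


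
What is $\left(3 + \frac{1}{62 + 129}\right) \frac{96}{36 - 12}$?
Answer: $\frac{2296}{191} \approx 12.021$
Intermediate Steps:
$\left(3 + \frac{1}{62 + 129}\right) \frac{96}{36 - 12} = \left(3 + \frac{1}{191}\right) \frac{96}{24} = \left(3 + \frac{1}{191}\right) 96 \cdot \frac{1}{24} = \frac{574}{191} \cdot 4 = \frac{2296}{191}$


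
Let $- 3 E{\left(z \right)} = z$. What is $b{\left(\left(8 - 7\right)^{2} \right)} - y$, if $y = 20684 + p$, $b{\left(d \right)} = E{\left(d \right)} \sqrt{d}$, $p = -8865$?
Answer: $- \frac{35458}{3} \approx -11819.0$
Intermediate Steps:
$E{\left(z \right)} = - \frac{z}{3}$
$b{\left(d \right)} = - \frac{d^{\frac{3}{2}}}{3}$ ($b{\left(d \right)} = - \frac{d}{3} \sqrt{d} = - \frac{d^{\frac{3}{2}}}{3}$)
$y = 11819$ ($y = 20684 - 8865 = 11819$)
$b{\left(\left(8 - 7\right)^{2} \right)} - y = - \frac{\left(\left(8 - 7\right)^{2}\right)^{\frac{3}{2}}}{3} - 11819 = - \frac{\left(1^{2}\right)^{\frac{3}{2}}}{3} - 11819 = - \frac{1^{\frac{3}{2}}}{3} - 11819 = \left(- \frac{1}{3}\right) 1 - 11819 = - \frac{1}{3} - 11819 = - \frac{35458}{3}$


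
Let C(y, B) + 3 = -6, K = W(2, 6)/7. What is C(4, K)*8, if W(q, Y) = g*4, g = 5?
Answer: -72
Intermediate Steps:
W(q, Y) = 20 (W(q, Y) = 5*4 = 20)
K = 20/7 ≈ 2.8571
C(y, B) = -9 (C(y, B) = -3 - 6 = -9)
C(4, K)*8 = -9*8 = -72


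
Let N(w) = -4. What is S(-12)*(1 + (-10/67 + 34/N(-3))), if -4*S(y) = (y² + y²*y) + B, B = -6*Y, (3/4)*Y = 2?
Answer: -205000/67 ≈ -3059.7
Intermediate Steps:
Y = 8/3 (Y = (4/3)*2 = 8/3 ≈ 2.6667)
B = -16 (B = -6*8/3 = -16)
S(y) = 4 - y²/4 - y³/4 (S(y) = -((y² + y²*y) - 16)/4 = -((y² + y³) - 16)/4 = -(-16 + y² + y³)/4 = 4 - y²/4 - y³/4)
S(-12)*(1 + (-10/67 + 34/N(-3))) = (4 - ¼*(-12)² - ¼*(-12)³)*(1 + (-10/67 + 34/(-4))) = (4 - ¼*144 - ¼*(-1728))*(1 + (-10*1/67 + 34*(-¼))) = (4 - 36 + 432)*(1 + (-10/67 - 17/2)) = 400*(1 - 1159/134) = 400*(-1025/134) = -205000/67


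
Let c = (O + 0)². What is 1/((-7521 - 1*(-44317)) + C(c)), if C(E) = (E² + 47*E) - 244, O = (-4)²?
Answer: 1/114120 ≈ 8.7627e-6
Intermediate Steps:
O = 16
c = 256 (c = (16 + 0)² = 16² = 256)
C(E) = -244 + E² + 47*E
1/((-7521 - 1*(-44317)) + C(c)) = 1/((-7521 - 1*(-44317)) + (-244 + 256² + 47*256)) = 1/((-7521 + 44317) + (-244 + 65536 + 12032)) = 1/(36796 + 77324) = 1/114120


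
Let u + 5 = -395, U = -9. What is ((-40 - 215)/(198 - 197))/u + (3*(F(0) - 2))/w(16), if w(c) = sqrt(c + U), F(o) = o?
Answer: 51/80 - 6*sqrt(7)/7 ≈ -1.6303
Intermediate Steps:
w(c) = sqrt(-9 + c) (w(c) = sqrt(c - 9) = sqrt(-9 + c))
u = -400 (u = -5 - 395 = -400)
((-40 - 215)/(198 - 197))/u + (3*(F(0) - 2))/w(16) = ((-40 - 215)/(198 - 197))/(-400) + (3*(0 - 2))/(sqrt(-9 + 16)) = -255/1*(-1/400) + (3*(-2))/(sqrt(7)) = -255*1*(-1/400) - 6*sqrt(7)/7 = -255*(-1/400) - 6*sqrt(7)/7 = 51/80 - 6*sqrt(7)/7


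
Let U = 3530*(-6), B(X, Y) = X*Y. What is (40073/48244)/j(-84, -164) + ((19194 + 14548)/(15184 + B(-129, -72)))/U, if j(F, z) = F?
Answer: -2592665533/260475868940 ≈ -0.0099536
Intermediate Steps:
U = -21180
(40073/48244)/j(-84, -164) + ((19194 + 14548)/(15184 + B(-129, -72)))/U = (40073/48244)/(-84) + ((19194 + 14548)/(15184 - 129*(-72)))/(-21180) = (40073*(1/48244))*(-1/84) + (33742/(15184 + 9288))*(-1/21180) = (40073/48244)*(-1/84) + (33742/24472)*(-1/21180) = -40073/4052496 + (33742*(1/24472))*(-1/21180) = -40073/4052496 + (16871/12236)*(-1/21180) = -40073/4052496 - 16871/259158480 = -2592665533/260475868940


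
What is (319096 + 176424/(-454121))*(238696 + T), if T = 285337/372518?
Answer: 6442526577292495604040/84584123339 ≈ 7.6167e+10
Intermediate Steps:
T = 285337/372518 (T = 285337*(1/372518) = 285337/372518 ≈ 0.76597)
(319096 + 176424/(-454121))*(238696 + T) = (319096 + 176424/(-454121))*(238696 + 285337/372518) = (319096 + 176424*(-1/454121))*(88918841865/372518) = (319096 - 176424/454121)*(88918841865/372518) = (144908018192/454121)*(88918841865/372518) = 6442526577292495604040/84584123339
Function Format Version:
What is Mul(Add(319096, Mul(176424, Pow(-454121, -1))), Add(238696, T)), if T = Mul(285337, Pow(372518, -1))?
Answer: Rational(6442526577292495604040, 84584123339) ≈ 7.6167e+10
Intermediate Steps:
T = Rational(285337, 372518) (T = Mul(285337, Rational(1, 372518)) = Rational(285337, 372518) ≈ 0.76597)
Mul(Add(319096, Mul(176424, Pow(-454121, -1))), Add(238696, T)) = Mul(Add(319096, Mul(176424, Pow(-454121, -1))), Add(238696, Rational(285337, 372518))) = Mul(Add(319096, Mul(176424, Rational(-1, 454121))), Rational(88918841865, 372518)) = Mul(Add(319096, Rational(-176424, 454121)), Rational(88918841865, 372518)) = Mul(Rational(144908018192, 454121), Rational(88918841865, 372518)) = Rational(6442526577292495604040, 84584123339)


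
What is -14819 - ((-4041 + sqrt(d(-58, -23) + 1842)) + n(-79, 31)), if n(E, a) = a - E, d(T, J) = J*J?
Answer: -10888 - sqrt(2371) ≈ -10937.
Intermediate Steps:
d(T, J) = J**2
-14819 - ((-4041 + sqrt(d(-58, -23) + 1842)) + n(-79, 31)) = -14819 - ((-4041 + sqrt((-23)**2 + 1842)) + (31 - 1*(-79))) = -14819 - ((-4041 + sqrt(529 + 1842)) + (31 + 79)) = -14819 - ((-4041 + sqrt(2371)) + 110) = -14819 - (-3931 + sqrt(2371)) = -14819 + (3931 - sqrt(2371)) = -10888 - sqrt(2371)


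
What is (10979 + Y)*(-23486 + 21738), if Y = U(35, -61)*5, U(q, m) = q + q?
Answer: -19803092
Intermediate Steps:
U(q, m) = 2*q
Y = 350 (Y = (2*35)*5 = 70*5 = 350)
(10979 + Y)*(-23486 + 21738) = (10979 + 350)*(-23486 + 21738) = 11329*(-1748) = -19803092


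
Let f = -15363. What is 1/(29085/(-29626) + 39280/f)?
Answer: -455144238/1610542135 ≈ -0.28260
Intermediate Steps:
1/(29085/(-29626) + 39280/f) = 1/(29085/(-29626) + 39280/(-15363)) = 1/(29085*(-1/29626) + 39280*(-1/15363)) = 1/(-29085/29626 - 39280/15363) = 1/(-1610542135/455144238) = -455144238/1610542135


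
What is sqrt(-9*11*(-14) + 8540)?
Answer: sqrt(9926) ≈ 99.629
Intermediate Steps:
sqrt(-9*11*(-14) + 8540) = sqrt(-99*(-14) + 8540) = sqrt(1386 + 8540) = sqrt(9926)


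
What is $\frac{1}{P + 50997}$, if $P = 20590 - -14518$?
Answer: $\frac{1}{86105} \approx 1.1614 \cdot 10^{-5}$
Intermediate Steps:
$P = 35108$ ($P = 20590 + 14518 = 35108$)
$\frac{1}{P + 50997} = \frac{1}{35108 + 50997} = \frac{1}{86105}$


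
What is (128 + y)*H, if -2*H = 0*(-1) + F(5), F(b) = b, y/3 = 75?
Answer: -1765/2 ≈ -882.50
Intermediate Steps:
y = 225 (y = 3*75 = 225)
H = -5/2 (H = -(0*(-1) + 5)/2 = -(0 + 5)/2 = -1/2*5 = -5/2 ≈ -2.5000)
(128 + y)*H = (128 + 225)*(-5/2) = 353*(-5/2) = -1765/2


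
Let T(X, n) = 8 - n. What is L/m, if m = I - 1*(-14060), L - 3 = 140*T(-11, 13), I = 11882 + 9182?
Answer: -697/35124 ≈ -0.019844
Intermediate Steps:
I = 21064
L = -697 (L = 3 + 140*(8 - 1*13) = 3 + 140*(8 - 13) = 3 + 140*(-5) = 3 - 700 = -697)
m = 35124 (m = 21064 - 1*(-14060) = 21064 + 14060 = 35124)
L/m = -697/35124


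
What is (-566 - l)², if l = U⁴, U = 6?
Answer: 3467044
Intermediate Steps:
l = 1296 (l = 6⁴ = 1296)
(-566 - l)² = (-566 - 1*1296)² = (-566 - 1296)² = (-1862)² = 3467044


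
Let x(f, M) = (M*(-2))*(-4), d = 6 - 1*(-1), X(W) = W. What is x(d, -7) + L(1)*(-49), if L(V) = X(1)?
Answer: -105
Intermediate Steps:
L(V) = 1
d = 7 (d = 6 + 1 = 7)
x(f, M) = 8*M (x(f, M) = -2*M*(-4) = 8*M)
x(d, -7) + L(1)*(-49) = 8*(-7) + 1*(-49) = -56 - 49 = -105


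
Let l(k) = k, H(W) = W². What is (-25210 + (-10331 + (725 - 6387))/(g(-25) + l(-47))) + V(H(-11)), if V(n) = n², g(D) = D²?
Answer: -6124875/578 ≈ -10597.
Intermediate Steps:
(-25210 + (-10331 + (725 - 6387))/(g(-25) + l(-47))) + V(H(-11)) = (-25210 + (-10331 + (725 - 6387))/((-25)² - 47)) + ((-11)²)² = (-25210 + (-10331 - 5662)/(625 - 47)) + 121² = (-25210 - 15993/578) + 14641 = -14587373/578 + 14641 = -6124875/578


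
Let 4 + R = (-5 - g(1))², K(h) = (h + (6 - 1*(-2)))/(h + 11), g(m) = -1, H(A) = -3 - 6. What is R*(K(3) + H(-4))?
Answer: -690/7 ≈ -98.571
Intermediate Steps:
H(A) = -9
K(h) = (8 + h)/(11 + h) (K(h) = (h + (6 + 2))/(11 + h) = (h + 8)/(11 + h) = (8 + h)/(11 + h))
R = 12 (R = -4 + (-5 - 1*(-1))² = -4 + (-5 + 1)² = -4 + (-4)² = -4 + 16 = 12)
R*(K(3) + H(-4)) = 12*((8 + 3)/(11 + 3) - 9) = 12*(11/14 - 9) = 12*(-115/14) = -690/7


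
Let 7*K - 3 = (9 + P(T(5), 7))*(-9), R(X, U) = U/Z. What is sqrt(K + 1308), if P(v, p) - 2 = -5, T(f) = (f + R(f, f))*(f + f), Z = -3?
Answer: sqrt(63735)/7 ≈ 36.065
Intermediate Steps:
R(X, U) = -U/3 (R(X, U) = U/(-3) = U*(-1/3) = -U/3)
T(f) = 4*f**2/3 (T(f) = (f - f/3)*(f + f) = (2*f/3)*(2*f) = 4*f**2/3)
P(v, p) = -3 (P(v, p) = 2 - 5 = -3)
K = -51/7 (K = 3/7 + ((9 - 3)*(-9))/7 = 3/7 + (6*(-9))/7 = 3/7 + (1/7)*(-54) = 3/7 - 54/7 = -51/7 ≈ -7.2857)
sqrt(K + 1308) = sqrt(-51/7 + 1308) = sqrt(9105/7) = sqrt(63735)/7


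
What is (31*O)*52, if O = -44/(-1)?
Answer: 70928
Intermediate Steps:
O = 44 (O = -44*(-1) = 44)
(31*O)*52 = (31*44)*52 = 1364*52 = 70928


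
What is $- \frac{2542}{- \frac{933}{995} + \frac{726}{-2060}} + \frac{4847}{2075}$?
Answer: $\frac{216485345389}{109740525} \approx 1972.7$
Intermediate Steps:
$- \frac{2542}{- \frac{933}{995} + \frac{726}{-2060}} + \frac{4847}{2075} = - \frac{2542}{\left(-933\right) \frac{1}{995} + 726 \left(- \frac{1}{2060}\right)} + 4847 \cdot \frac{1}{2075} = - \frac{2542}{- \frac{933}{995} - \frac{363}{1030}} + \frac{4847}{2075} = - \frac{2542}{- \frac{52887}{40994}} + \frac{4847}{2075} = \left(-2542\right) \left(- \frac{40994}{52887}\right) + \frac{4847}{2075} = \frac{104206748}{52887} + \frac{4847}{2075} = \frac{216485345389}{109740525}$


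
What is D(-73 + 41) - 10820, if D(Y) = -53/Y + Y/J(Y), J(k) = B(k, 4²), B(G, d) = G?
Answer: -346155/32 ≈ -10817.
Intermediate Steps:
J(k) = k
D(Y) = 1 - 53/Y (D(Y) = -53/Y + Y/Y = -53/Y + 1 = 1 - 53/Y)
D(-73 + 41) - 10820 = (-53 + (-73 + 41))/(-73 + 41) - 10820 = (-53 - 32)/(-32) - 10820 = -1/32*(-85) - 10820 = 85/32 - 10820 = -346155/32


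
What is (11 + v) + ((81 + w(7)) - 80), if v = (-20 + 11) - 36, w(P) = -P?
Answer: -40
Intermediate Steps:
v = -45 (v = -9 - 36 = -45)
(11 + v) + ((81 + w(7)) - 80) = (11 - 45) + ((81 - 1*7) - 80) = -34 + ((81 - 7) - 80) = -34 + (74 - 80) = -34 - 6 = -40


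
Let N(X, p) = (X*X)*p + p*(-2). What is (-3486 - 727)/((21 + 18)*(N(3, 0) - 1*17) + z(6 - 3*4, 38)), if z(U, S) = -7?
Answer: 4213/670 ≈ 6.2881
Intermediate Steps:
N(X, p) = -2*p + p*X**2 (N(X, p) = X**2*p - 2*p = p*X**2 - 2*p = -2*p + p*X**2)
(-3486 - 727)/((21 + 18)*(N(3, 0) - 1*17) + z(6 - 3*4, 38)) = (-3486 - 727)/((21 + 18)*(0*(-2 + 3**2) - 1*17) - 7) = -4213/(39*(0*(-2 + 9) - 17) - 7) = -4213/(39*(0*7 - 17) - 7) = -4213/(39*(0 - 17) - 7) = -4213/(39*(-17) - 7) = -4213/(-663 - 7) = -4213/(-670) = -4213*(-1/670) = 4213/670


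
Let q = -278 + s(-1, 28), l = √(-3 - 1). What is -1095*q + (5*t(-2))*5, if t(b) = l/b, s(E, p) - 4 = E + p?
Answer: 270465 - 25*I ≈ 2.7047e+5 - 25.0*I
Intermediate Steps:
s(E, p) = 4 + E + p (s(E, p) = 4 + (E + p) = 4 + E + p)
l = 2*I (l = √(-4) = 2*I ≈ 2.0*I)
q = -247 (q = -278 + (4 - 1 + 28) = -278 + 31 = -247)
t(b) = 2*I/b (t(b) = (2*I)/b = 2*I/b)
-1095*q + (5*t(-2))*5 = -1095*(-247) + (5*(2*I/(-2)))*5 = 270465 + (5*(2*I*(-½)))*5 = 270465 + (5*(-I))*5 = 270465 - 5*I*5 = 270465 - 25*I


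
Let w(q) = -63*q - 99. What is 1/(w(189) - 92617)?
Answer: -1/104623 ≈ -9.5581e-6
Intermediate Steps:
w(q) = -99 - 63*q
1/(w(189) - 92617) = 1/((-99 - 63*189) - 92617) = 1/((-99 - 11907) - 92617) = 1/(-12006 - 92617) = 1/(-104623) = -1/104623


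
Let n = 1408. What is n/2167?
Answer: 128/197 ≈ 0.64975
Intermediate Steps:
n/2167 = 1408/2167 = 1408*(1/2167) = 128/197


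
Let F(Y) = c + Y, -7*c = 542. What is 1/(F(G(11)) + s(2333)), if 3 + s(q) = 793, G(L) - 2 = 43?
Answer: 7/5303 ≈ 0.0013200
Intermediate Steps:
c = -542/7 (c = -⅐*542 = -542/7 ≈ -77.429)
G(L) = 45 (G(L) = 2 + 43 = 45)
s(q) = 790 (s(q) = -3 + 793 = 790)
F(Y) = -542/7 + Y
1/(F(G(11)) + s(2333)) = 1/((-542/7 + 45) + 790) = 1/(-227/7 + 790) = 1/(5303/7) = 7/5303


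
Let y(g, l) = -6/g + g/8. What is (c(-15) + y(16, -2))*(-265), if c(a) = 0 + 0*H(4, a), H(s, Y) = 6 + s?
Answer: -3445/8 ≈ -430.63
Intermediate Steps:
y(g, l) = -6/g + g/8 (y(g, l) = -6/g + g*(1/8) = -6/g + g/8)
c(a) = 0 (c(a) = 0 + 0*(6 + 4) = 0 + 0*10 = 0 + 0 = 0)
(c(-15) + y(16, -2))*(-265) = (0 + (-6/16 + (1/8)*16))*(-265) = (0 + (-6*1/16 + 2))*(-265) = (0 + (-3/8 + 2))*(-265) = (0 + 13/8)*(-265) = (13/8)*(-265) = -3445/8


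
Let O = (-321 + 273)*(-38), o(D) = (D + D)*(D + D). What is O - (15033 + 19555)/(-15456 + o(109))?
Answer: 14614361/8017 ≈ 1822.9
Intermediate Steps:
o(D) = 4*D**2 (o(D) = (2*D)*(2*D) = 4*D**2)
O = 1824 (O = -48*(-38) = 1824)
O - (15033 + 19555)/(-15456 + o(109)) = 1824 - (15033 + 19555)/(-15456 + 4*109**2) = 1824 - 34588/(-15456 + 4*11881) = 1824 - 34588/(-15456 + 47524) = 1824 - 34588/32068 = 1824 - 1*8647/8017 = 1824 - 8647/8017 = 14614361/8017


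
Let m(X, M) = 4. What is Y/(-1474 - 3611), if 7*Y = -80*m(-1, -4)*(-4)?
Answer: -256/7119 ≈ -0.035960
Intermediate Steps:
Y = 1280/7 (Y = (-80*4*(-4))/7 = (-(-1280))/7 = (-80*(-16))/7 = (⅐)*1280 = 1280/7 ≈ 182.86)
Y/(-1474 - 3611) = 1280/(7*(-1474 - 3611)) = (1280/7)/(-5085) = (1280/7)*(-1/5085) = -256/7119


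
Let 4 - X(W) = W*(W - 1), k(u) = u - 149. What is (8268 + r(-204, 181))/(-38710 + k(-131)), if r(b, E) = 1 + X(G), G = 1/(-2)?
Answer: -4727/22280 ≈ -0.21216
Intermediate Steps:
G = -1/2 ≈ -0.50000
k(u) = -149 + u
X(W) = 4 - W*(-1 + W) (X(W) = 4 - W*(W - 1) = 4 - W*(-1 + W))
r(b, E) = 17/4 (r(b, E) = 1 + (4 - 1/2 - (-1/2)**2) = 1 + (4 - 1/2 - 1*1/4) = 1 + (4 - 1/2 - 1/4) = 1 + 13/4 = 17/4)
(8268 + r(-204, 181))/(-38710 + k(-131)) = (8268 + 17/4)/(-38710 + (-149 - 131)) = 33089/(4*(-38710 - 280)) = (33089/4)/(-38990) = (33089/4)*(-1/38990) = -4727/22280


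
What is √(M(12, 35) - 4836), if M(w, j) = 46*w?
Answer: 6*I*√119 ≈ 65.452*I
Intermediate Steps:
√(M(12, 35) - 4836) = √(46*12 - 4836) = √(552 - 4836) = √(-4284) = 6*I*√119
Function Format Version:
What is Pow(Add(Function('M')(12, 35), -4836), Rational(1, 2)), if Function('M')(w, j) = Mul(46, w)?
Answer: Mul(6, I, Pow(119, Rational(1, 2))) ≈ Mul(65.452, I)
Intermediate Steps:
Pow(Add(Function('M')(12, 35), -4836), Rational(1, 2)) = Pow(Add(Mul(46, 12), -4836), Rational(1, 2)) = Pow(Add(552, -4836), Rational(1, 2)) = Pow(-4284, Rational(1, 2)) = Mul(6, I, Pow(119, Rational(1, 2)))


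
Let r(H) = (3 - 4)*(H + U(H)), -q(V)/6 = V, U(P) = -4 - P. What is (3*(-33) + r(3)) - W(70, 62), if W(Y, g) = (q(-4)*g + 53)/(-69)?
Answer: -218/3 ≈ -72.667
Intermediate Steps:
q(V) = -6*V
r(H) = 4 (r(H) = (3 - 4)*(H + (-4 - H)) = -1*(-4) = 4)
W(Y, g) = -53/69 - 8*g/23 (W(Y, g) = ((-6*(-4))*g + 53)/(-69) = (24*g + 53)*(-1/69) = (53 + 24*g)*(-1/69) = -53/69 - 8*g/23)
(3*(-33) + r(3)) - W(70, 62) = (3*(-33) + 4) - (-53/69 - 8/23*62) = (-99 + 4) - (-53/69 - 496/23) = -95 - 1*(-67/3) = -95 + 67/3 = -218/3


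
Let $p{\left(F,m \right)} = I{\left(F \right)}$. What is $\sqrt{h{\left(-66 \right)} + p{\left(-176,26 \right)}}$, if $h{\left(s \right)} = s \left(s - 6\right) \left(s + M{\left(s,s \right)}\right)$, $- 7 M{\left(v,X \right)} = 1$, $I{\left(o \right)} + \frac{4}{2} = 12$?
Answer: $\frac{i \sqrt{15400742}}{7} \approx 560.63 i$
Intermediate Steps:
$I{\left(o \right)} = 10$ ($I{\left(o \right)} = -2 + 12 = 10$)
$p{\left(F,m \right)} = 10$
$M{\left(v,X \right)} = - \frac{1}{7}$ ($M{\left(v,X \right)} = \left(- \frac{1}{7}\right) 1 = - \frac{1}{7}$)
$h{\left(s \right)} = s \left(-6 + s\right) \left(- \frac{1}{7} + s\right)$ ($h{\left(s \right)} = s \left(s - 6\right) \left(s - \frac{1}{7}\right) = s \left(-6 + s\right) \left(- \frac{1}{7} + s\right)$)
$\sqrt{h{\left(-66 \right)} + p{\left(-176,26 \right)}} = \sqrt{\frac{1}{7} \left(-66\right) \left(6 - -2838 + 7 \left(-66\right)^{2}\right) + 10} = \sqrt{\frac{1}{7} \left(-66\right) \left(6 + 2838 + 7 \cdot 4356\right) + 10} = \sqrt{\frac{1}{7} \left(-66\right) \left(6 + 2838 + 30492\right) + 10} = \sqrt{\frac{1}{7} \left(-66\right) 33336 + 10} = \sqrt{- \frac{2200176}{7} + 10} = \sqrt{- \frac{2200106}{7}} = \frac{i \sqrt{15400742}}{7}$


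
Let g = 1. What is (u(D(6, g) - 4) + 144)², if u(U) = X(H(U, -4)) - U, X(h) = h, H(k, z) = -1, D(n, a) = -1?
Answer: 21904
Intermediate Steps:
u(U) = -1 - U
(u(D(6, g) - 4) + 144)² = ((-1 - (-1 - 4)) + 144)² = ((-1 - 1*(-5)) + 144)² = ((-1 + 5) + 144)² = (4 + 144)² = 148² = 21904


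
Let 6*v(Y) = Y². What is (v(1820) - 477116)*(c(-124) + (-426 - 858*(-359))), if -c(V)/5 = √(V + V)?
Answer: 23054525264 - 2248520*I*√62/3 ≈ 2.3055e+10 - 5.9016e+6*I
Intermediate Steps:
c(V) = -5*√2*√V (c(V) = -5*√(V + V) = -5*√2*√V)
v(Y) = Y²/6
(v(1820) - 477116)*(c(-124) + (-426 - 858*(-359))) = ((⅙)*1820² - 477116)*(-5*√2*√(-124) + (-426 - 858*(-359))) = ((⅙)*3312400 - 477116)*(-5*√2*2*I*√31 + (-426 + 308022)) = (1656200/3 - 477116)*(-10*I*√62 + 307596) = 224852*(307596 - 10*I*√62)/3 = 23054525264 - 2248520*I*√62/3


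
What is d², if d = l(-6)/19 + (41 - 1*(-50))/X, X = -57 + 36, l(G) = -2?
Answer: 64009/3249 ≈ 19.701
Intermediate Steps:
X = -21
d = -253/57 (d = -2/19 + (41 - 1*(-50))/(-21) = -2*1/19 + (41 + 50)*(-1/21) = -2/19 + 91*(-1/21) = -2/19 - 13/3 = -253/57 ≈ -4.4386)
d² = (-253/57)² = 64009/3249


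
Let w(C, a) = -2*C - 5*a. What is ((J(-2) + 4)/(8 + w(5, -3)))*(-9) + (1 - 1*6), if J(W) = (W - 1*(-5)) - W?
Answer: -146/13 ≈ -11.231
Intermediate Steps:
w(C, a) = -5*a - 2*C
J(W) = 5 (J(W) = (W + 5) - W = (5 + W) - W = 5)
((J(-2) + 4)/(8 + w(5, -3)))*(-9) + (1 - 1*6) = ((5 + 4)/(8 + (-5*(-3) - 2*5)))*(-9) + (1 - 1*6) = (9/(8 + (15 - 10)))*(-9) + (1 - 6) = (9/(8 + 5))*(-9) - 5 = (9/13)*(-9) - 5 = -81/13 - 5 = -146/13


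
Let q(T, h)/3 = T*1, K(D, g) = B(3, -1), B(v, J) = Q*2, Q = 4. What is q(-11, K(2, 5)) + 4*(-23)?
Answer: -125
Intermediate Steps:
B(v, J) = 8 (B(v, J) = 4*2 = 8)
K(D, g) = 8
q(T, h) = 3*T (q(T, h) = 3*(T*1) = 3*T)
q(-11, K(2, 5)) + 4*(-23) = 3*(-11) + 4*(-23) = -33 - 92 = -125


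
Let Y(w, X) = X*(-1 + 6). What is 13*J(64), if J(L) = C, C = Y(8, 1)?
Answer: 65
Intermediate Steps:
Y(w, X) = 5*X (Y(w, X) = X*5 = 5*X)
C = 5 (C = 5*1 = 5)
J(L) = 5
13*J(64) = 13*5 = 65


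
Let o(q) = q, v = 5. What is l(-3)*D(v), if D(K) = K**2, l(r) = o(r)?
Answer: -75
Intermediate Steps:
l(r) = r
l(-3)*D(v) = -3*5**2 = -3*25 = -75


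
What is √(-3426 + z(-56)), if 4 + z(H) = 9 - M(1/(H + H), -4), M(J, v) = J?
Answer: I*√2682057/28 ≈ 58.489*I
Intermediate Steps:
z(H) = 5 - 1/(2*H) (z(H) = -4 + (9 - 1/(H + H)) = -4 + (9 - 1/(2*H)) = 5 - 1/(2*H))
√(-3426 + z(-56)) = √(-3426 + (5 - ½/(-56))) = √(-3426 + (5 - ½*(-1/56))) = √(-3426 + (5 + 1/112)) = √(-3426 + 561/112) = √(-383151/112) = I*√2682057/28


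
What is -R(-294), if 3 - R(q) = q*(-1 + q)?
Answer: 86727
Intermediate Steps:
R(q) = 3 - q*(-1 + q)
-R(-294) = -(3 - 294 - 1*(-294)²) = -(3 - 294 - 1*86436) = -(3 - 294 - 86436) = -1*(-86727) = 86727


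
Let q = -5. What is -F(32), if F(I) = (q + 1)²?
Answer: -16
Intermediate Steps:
F(I) = 16 (F(I) = (-5 + 1)² = (-4)² = 16)
-F(32) = -1*16 = -16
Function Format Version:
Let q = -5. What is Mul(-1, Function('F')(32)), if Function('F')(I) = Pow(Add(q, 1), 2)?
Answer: -16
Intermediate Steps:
Function('F')(I) = 16 (Function('F')(I) = Pow(Add(-5, 1), 2) = Pow(-4, 2) = 16)
Mul(-1, Function('F')(32)) = Mul(-1, 16) = -16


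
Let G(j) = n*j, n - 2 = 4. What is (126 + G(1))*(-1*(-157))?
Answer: 20724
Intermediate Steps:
n = 6 (n = 2 + 4 = 6)
G(j) = 6*j
(126 + G(1))*(-1*(-157)) = (126 + 6*1)*(-1*(-157)) = (126 + 6)*157 = 132*157 = 20724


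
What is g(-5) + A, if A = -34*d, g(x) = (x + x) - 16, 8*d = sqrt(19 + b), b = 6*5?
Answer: -223/4 ≈ -55.750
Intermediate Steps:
b = 30
d = 7/8 (d = sqrt(19 + 30)/8 = sqrt(49)/8 = (1/8)*7 = 7/8 ≈ 0.87500)
g(x) = -16 + 2*x (g(x) = 2*x - 16 = -16 + 2*x)
A = -119/4 (A = -34*7/8 = -119/4 ≈ -29.750)
g(-5) + A = (-16 + 2*(-5)) - 119/4 = (-16 - 10) - 119/4 = -26 - 119/4 = -223/4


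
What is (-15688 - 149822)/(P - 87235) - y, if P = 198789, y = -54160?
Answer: 3020799565/55777 ≈ 54159.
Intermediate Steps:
(-15688 - 149822)/(P - 87235) - y = (-15688 - 149822)/(198789 - 87235) - 1*(-54160) = -165510/111554 + 54160 = -165510*1/111554 + 54160 = -82755/55777 + 54160 = 3020799565/55777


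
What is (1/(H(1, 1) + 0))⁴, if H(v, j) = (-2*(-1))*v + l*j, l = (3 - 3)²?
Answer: 1/16 ≈ 0.062500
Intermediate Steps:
l = 0 (l = 0² = 0)
H(v, j) = 2*v (H(v, j) = (-2*(-1))*v + 0*j = 2*v + 0 = 2*v)
(1/(H(1, 1) + 0))⁴ = (1/(2*1 + 0))⁴ = (1/(2 + 0))⁴ = (1/2)⁴ = (½)⁴ = 1/16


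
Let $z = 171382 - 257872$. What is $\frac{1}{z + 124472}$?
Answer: $\frac{1}{37982} \approx 2.6328 \cdot 10^{-5}$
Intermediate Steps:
$z = -86490$
$\frac{1}{z + 124472} = \frac{1}{-86490 + 124472} = \frac{1}{37982}$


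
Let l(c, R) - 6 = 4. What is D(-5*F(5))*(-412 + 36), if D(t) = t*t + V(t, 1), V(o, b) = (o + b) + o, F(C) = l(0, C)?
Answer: -902776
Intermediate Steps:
l(c, R) = 10 (l(c, R) = 6 + 4 = 10)
F(C) = 10
V(o, b) = b + 2*o (V(o, b) = (b + o) + o = b + 2*o)
D(t) = 1 + t² + 2*t (D(t) = t*t + (1 + 2*t) = t² + (1 + 2*t) = 1 + t² + 2*t)
D(-5*F(5))*(-412 + 36) = (1 + (-5*10)² + 2*(-5*10))*(-412 + 36) = (1 + (-50)² + 2*(-50))*(-376) = (1 + 2500 - 100)*(-376) = 2401*(-376) = -902776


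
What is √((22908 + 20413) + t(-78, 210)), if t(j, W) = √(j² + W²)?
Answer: √(43321 + 6*√1394) ≈ 208.67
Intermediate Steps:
t(j, W) = √(W² + j²)
√((22908 + 20413) + t(-78, 210)) = √((22908 + 20413) + √(210² + (-78)²)) = √(43321 + √(44100 + 6084)) = √(43321 + √50184) = √(43321 + 6*√1394)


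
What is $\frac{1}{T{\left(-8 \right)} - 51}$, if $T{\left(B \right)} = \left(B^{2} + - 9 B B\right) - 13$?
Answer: $- \frac{1}{576} \approx -0.0017361$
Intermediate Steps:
$T{\left(B \right)} = -13 - 8 B^{2}$ ($T{\left(B \right)} = \left(B^{2} - 9 B^{2}\right) - 13 = - 8 B^{2} - 13 = -13 - 8 B^{2}$)
$\frac{1}{T{\left(-8 \right)} - 51} = \frac{1}{\left(-13 - 8 \left(-8\right)^{2}\right) - 51} = \frac{1}{\left(-13 - 512\right) - 51} = \frac{1}{-525 - 51} = \frac{1}{-576} = - \frac{1}{576}$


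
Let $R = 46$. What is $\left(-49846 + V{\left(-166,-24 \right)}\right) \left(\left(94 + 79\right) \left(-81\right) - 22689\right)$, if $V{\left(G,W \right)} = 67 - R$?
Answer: $1828677150$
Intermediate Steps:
$V{\left(G,W \right)} = 21$ ($V{\left(G,W \right)} = 67 - 46 = 21$)
$\left(-49846 + V{\left(-166,-24 \right)}\right) \left(\left(94 + 79\right) \left(-81\right) - 22689\right) = \left(-49846 + 21\right) \left(\left(94 + 79\right) \left(-81\right) - 22689\right) = - 49825 \left(173 \left(-81\right) - 22689\right) = - 49825 \left(-14013 - 22689\right) = \left(-49825\right) \left(-36702\right) = 1828677150$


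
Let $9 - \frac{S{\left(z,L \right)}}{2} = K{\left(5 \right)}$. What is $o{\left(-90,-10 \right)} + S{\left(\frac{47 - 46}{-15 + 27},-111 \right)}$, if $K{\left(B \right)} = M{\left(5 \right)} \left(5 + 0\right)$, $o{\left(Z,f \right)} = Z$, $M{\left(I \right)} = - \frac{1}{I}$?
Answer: $-70$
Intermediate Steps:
$K{\left(B \right)} = -1$ ($K{\left(B \right)} = - \frac{1}{5} \left(5 + 0\right) = \left(-1\right) \frac{1}{5} \cdot 5 = \left(- \frac{1}{5}\right) 5 = -1$)
$S{\left(z,L \right)} = 20$ ($S{\left(z,L \right)} = 18 - -2 = 18 + 2 = 20$)
$o{\left(-90,-10 \right)} + S{\left(\frac{47 - 46}{-15 + 27},-111 \right)} = -90 + 20 = -70$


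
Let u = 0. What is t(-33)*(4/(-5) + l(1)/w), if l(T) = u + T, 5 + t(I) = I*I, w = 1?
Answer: 1084/5 ≈ 216.80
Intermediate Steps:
t(I) = -5 + I² (t(I) = -5 + I*I = -5 + I²)
l(T) = T (l(T) = 0 + T = T)
t(-33)*(4/(-5) + l(1)/w) = (-5 + (-33)²)*(4/(-5) + 1/1) = (-5 + 1089)*(4*(-⅕) + 1*1) = 1084*(-⅘ + 1) = 1084*(⅕) = 1084/5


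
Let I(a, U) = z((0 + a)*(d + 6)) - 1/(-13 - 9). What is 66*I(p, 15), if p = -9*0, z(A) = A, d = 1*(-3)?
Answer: 3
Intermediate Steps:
d = -3
p = 0
I(a, U) = 1/22 + 3*a (I(a, U) = (0 + a)*(-3 + 6) - 1/(-13 - 9) = a*3 - 1/(-22) = 3*a - 1*(-1/22) = 3*a + 1/22 = 1/22 + 3*a)
66*I(p, 15) = 66*(1/22 + 3*0) = 66*(1/22 + 0) = 66*(1/22) = 3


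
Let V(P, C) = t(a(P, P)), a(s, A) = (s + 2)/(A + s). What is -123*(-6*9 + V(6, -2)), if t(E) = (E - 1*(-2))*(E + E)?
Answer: 18614/3 ≈ 6204.7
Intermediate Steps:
a(s, A) = (2 + s)/(A + s)
t(E) = 2*E*(2 + E) (t(E) = (E + 2)*(2*E) = (2 + E)*(2*E) = 2*E*(2 + E))
V(P, C) = (2 + P)*(2 + (2 + P)/(2*P))/P (V(P, C) = 2*((2 + P)/(P + P))*(2 + (2 + P)/(P + P)) = 2*((2 + P)/((2*P)))*(2 + (2 + P)/((2*P))) = 2*((1/(2*P))*(2 + P))*(2 + (1/(2*P))*(2 + P)) = 2*((2 + P)/(2*P))*(2 + (2 + P)/(2*P)) = (2 + P)*(2 + (2 + P)/(2*P))/P)
-123*(-6*9 + V(6, -2)) = -123*(-6*9 + (5/2 + 2/6² + 6/6)) = -123*(-54 + (5/2 + 2*(1/36) + 6*(⅙))) = -123*(-54 + (5/2 + 1/18 + 1)) = -123*(-54 + 32/9) = -123*(-454/9) = 18614/3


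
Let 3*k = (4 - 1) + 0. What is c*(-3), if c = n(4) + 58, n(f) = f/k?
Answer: -186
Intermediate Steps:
k = 1 (k = ((4 - 1) + 0)/3 = (3 + 0)/3 = (⅓)*3 = 1)
n(f) = f (n(f) = f/1 = f*1 = f)
c = 62 (c = 4 + 58 = 62)
c*(-3) = 62*(-3) = -186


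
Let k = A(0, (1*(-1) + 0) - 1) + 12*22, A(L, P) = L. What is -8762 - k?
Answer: -9026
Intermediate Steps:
k = 264 (k = 0 + 12*22 = 0 + 264 = 264)
-8762 - k = -8762 - 1*264 = -8762 - 264 = -9026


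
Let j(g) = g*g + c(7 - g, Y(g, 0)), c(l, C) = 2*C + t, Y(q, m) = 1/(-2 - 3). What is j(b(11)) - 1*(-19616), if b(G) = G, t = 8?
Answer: 98723/5 ≈ 19745.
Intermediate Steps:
Y(q, m) = -⅕ (Y(q, m) = 1/(-5) = -⅕)
c(l, C) = 8 + 2*C (c(l, C) = 2*C + 8 = 8 + 2*C)
j(g) = 38/5 + g² (j(g) = g*g + (8 + 2*(-⅕)) = g² + (8 - ⅖) = g² + 38/5 = 38/5 + g²)
j(b(11)) - 1*(-19616) = (38/5 + 11²) - 1*(-19616) = (38/5 + 121) + 19616 = 643/5 + 19616 = 98723/5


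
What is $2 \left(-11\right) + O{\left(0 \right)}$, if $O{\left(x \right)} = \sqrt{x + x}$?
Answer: $-22$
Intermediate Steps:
$O{\left(x \right)} = \sqrt{2} \sqrt{x}$ ($O{\left(x \right)} = \sqrt{2 x} = \sqrt{2} \sqrt{x}$)
$2 \left(-11\right) + O{\left(0 \right)} = 2 \left(-11\right) + \sqrt{2} \sqrt{0} = -22 + \sqrt{2} \cdot 0 = -22 + 0 = -22$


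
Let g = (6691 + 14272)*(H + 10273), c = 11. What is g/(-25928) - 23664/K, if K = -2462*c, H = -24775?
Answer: 2058422126781/175545524 ≈ 11726.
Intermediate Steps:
K = -27082 (K = -2462*11 = -27082)
g = -304005426 (g = (6691 + 14272)*(-24775 + 10273) = 20963*(-14502) = -304005426)
g/(-25928) - 23664/K = -304005426/(-25928) - 23664/(-27082) = -304005426*(-1/25928) - 23664*(-1/27082) = 152002713/12964 + 11832/13541 = 2058422126781/175545524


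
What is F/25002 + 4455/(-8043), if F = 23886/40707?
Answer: -83961346468/151589163663 ≈ -0.55387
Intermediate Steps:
F = 2654/4523 (F = 23886*(1/40707) = 2654/4523 ≈ 0.58678)
F/25002 + 4455/(-8043) = (2654/4523)/25002 + 4455/(-8043) = (2654/4523)*(1/25002) + 4455*(-1/8043) = 1327/56542023 - 1485/2681 = -83961346468/151589163663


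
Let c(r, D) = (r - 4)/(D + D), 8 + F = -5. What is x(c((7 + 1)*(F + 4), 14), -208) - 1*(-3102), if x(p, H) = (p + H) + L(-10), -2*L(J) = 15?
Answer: 40373/14 ≈ 2883.8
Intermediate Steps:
F = -13 (F = -8 - 5 = -13)
L(J) = -15/2 (L(J) = -½*15 = -15/2)
c(r, D) = (-4 + r)/(2*D) (c(r, D) = (-4 + r)/((2*D)) = (-4 + r)*(1/(2*D)) = (-4 + r)/(2*D))
x(p, H) = -15/2 + H + p (x(p, H) = (p + H) - 15/2 = (H + p) - 15/2 = -15/2 + H + p)
x(c((7 + 1)*(F + 4), 14), -208) - 1*(-3102) = (-15/2 - 208 + (½)*(-4 + (7 + 1)*(-13 + 4))/14) - 1*(-3102) = (-15/2 - 208 + (½)*(1/14)*(-4 + 8*(-9))) + 3102 = (-15/2 - 208 + (½)*(1/14)*(-4 - 72)) + 3102 = (-15/2 - 208 + (½)*(1/14)*(-76)) + 3102 = (-15/2 - 208 - 19/7) + 3102 = -3055/14 + 3102 = 40373/14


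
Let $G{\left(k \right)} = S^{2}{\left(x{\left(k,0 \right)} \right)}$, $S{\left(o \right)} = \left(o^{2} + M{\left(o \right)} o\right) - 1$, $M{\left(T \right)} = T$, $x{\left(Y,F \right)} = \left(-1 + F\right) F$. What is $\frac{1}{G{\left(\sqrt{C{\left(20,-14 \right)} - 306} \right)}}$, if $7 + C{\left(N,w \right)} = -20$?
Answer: $1$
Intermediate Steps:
$C{\left(N,w \right)} = -27$ ($C{\left(N,w \right)} = -7 - 20 = -27$)
$x{\left(Y,F \right)} = F \left(-1 + F\right)$
$S{\left(o \right)} = -1 + 2 o^{2}$ ($S{\left(o \right)} = \left(o^{2} + o o\right) - 1 = \left(o^{2} + o^{2}\right) - 1 = 2 o^{2} - 1 = -1 + 2 o^{2}$)
$G{\left(k \right)} = 1$ ($G{\left(k \right)} = \left(-1 + 2 \left(0 \left(-1 + 0\right)\right)^{2}\right)^{2} = \left(-1 + 2 \left(0 \left(-1\right)\right)^{2}\right)^{2} = \left(-1 + 2 \cdot 0^{2}\right)^{2} = \left(-1 + 2 \cdot 0\right)^{2} = \left(-1 + 0\right)^{2} = \left(-1\right)^{2} = 1$)
$\frac{1}{G{\left(\sqrt{C{\left(20,-14 \right)} - 306} \right)}} = 1^{-1} = 1$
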